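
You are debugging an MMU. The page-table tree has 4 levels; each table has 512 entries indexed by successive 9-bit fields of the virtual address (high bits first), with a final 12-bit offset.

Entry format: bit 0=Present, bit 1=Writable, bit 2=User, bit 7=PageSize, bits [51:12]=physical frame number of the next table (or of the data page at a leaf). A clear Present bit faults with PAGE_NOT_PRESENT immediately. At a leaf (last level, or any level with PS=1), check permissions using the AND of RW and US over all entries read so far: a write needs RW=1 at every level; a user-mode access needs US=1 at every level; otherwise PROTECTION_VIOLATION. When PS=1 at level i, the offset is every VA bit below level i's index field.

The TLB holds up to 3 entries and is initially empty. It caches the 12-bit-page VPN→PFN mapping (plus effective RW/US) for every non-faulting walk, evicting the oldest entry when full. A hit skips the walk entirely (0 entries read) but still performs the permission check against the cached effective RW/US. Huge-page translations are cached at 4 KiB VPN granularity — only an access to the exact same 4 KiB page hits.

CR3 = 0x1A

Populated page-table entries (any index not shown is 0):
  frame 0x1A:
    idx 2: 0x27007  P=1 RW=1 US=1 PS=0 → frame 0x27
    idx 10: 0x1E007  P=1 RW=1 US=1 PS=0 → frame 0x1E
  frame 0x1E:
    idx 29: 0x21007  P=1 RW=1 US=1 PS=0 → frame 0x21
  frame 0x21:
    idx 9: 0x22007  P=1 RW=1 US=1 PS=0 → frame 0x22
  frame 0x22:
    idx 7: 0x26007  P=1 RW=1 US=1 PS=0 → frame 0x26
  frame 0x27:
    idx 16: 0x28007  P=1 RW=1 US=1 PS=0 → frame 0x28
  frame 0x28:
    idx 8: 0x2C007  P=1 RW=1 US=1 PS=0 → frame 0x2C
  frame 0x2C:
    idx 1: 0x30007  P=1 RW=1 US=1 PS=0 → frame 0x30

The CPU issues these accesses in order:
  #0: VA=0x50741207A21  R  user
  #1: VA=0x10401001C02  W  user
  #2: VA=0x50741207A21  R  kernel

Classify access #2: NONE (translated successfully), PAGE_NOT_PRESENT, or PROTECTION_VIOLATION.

Per-access translation:
#0 VA=0x50741207A21 (r,user):
  L0 @0x1A[10] → 0x1E007  P=1,RW=1,US=1,PS=0
  L1 @0x1E[29] → 0x21007  P=1,RW=1,US=1,PS=0
  L2 @0x21[9] → 0x22007  P=1,RW=1,US=1,PS=0
  L3 @0x22[7] → 0x26007  P=1,RW=1,US=1,PS=0
  ✓ 0x26A21  — 4 lookups
#1 VA=0x10401001C02 (w,user):
  L0 @0x1A[2] → 0x27007  P=1,RW=1,US=1,PS=0
  L1 @0x27[16] → 0x28007  P=1,RW=1,US=1,PS=0
  L2 @0x28[8] → 0x2C007  P=1,RW=1,US=1,PS=0
  L3 @0x2C[1] → 0x30007  P=1,RW=1,US=1,PS=0
  ✓ 0x30C02  — 4 lookups
#2 VA=0x50741207A21 (r,kernel):
  TLB hit vpn=0x50741207 → PA=0x26A21

Access #2 fault: NONE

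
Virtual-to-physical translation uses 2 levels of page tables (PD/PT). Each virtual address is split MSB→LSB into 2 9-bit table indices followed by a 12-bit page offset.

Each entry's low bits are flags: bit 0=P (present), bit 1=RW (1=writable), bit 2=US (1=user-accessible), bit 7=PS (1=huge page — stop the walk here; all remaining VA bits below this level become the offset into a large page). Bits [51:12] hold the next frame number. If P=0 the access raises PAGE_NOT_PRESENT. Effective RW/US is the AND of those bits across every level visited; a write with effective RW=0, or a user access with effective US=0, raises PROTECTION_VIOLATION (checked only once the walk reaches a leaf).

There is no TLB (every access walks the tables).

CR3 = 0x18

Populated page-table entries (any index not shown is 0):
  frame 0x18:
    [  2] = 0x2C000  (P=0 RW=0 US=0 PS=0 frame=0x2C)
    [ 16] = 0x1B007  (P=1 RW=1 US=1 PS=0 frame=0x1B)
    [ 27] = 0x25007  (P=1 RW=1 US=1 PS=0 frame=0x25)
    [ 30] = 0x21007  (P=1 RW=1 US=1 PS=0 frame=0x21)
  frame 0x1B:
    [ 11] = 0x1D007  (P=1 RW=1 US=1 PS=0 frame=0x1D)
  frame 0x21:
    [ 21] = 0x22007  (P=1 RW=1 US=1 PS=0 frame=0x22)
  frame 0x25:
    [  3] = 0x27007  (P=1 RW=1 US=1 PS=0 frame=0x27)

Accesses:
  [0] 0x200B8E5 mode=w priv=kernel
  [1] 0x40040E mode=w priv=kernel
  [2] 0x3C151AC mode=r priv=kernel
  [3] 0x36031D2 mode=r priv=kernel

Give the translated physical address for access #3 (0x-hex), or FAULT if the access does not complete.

Per-access translation:
#0 VA=0x200B8E5 (w,kernel):
  L0: frame=0x18 idx=16 entry=0x1B007 [P=1 RW=1 US=1 PS=0]
  L1: frame=0x1B idx=11 entry=0x1D007 [P=1 RW=1 US=1 PS=0]
  ⇒ phys 0x1D8E5  [2 reads]
#1 VA=0x40040E (w,kernel):
  L0: frame=0x18 idx=2 entry=0x2C000 [P=0 RW=0 US=0 PS=0]
  → PAGE_NOT_PRESENT  (1 entries read)
#2 VA=0x3C151AC (r,kernel):
  L0: frame=0x18 idx=30 entry=0x21007 [P=1 RW=1 US=1 PS=0]
  L1: frame=0x21 idx=21 entry=0x22007 [P=1 RW=1 US=1 PS=0]
  ⇒ phys 0x221AC  [2 reads]
#3 VA=0x36031D2 (r,kernel):
  L0: frame=0x18 idx=27 entry=0x25007 [P=1 RW=1 US=1 PS=0]
  L1: frame=0x25 idx=3 entry=0x27007 [P=1 RW=1 US=1 PS=0]
  ⇒ phys 0x271D2  [2 reads]

Access #3 PA: 0x271D2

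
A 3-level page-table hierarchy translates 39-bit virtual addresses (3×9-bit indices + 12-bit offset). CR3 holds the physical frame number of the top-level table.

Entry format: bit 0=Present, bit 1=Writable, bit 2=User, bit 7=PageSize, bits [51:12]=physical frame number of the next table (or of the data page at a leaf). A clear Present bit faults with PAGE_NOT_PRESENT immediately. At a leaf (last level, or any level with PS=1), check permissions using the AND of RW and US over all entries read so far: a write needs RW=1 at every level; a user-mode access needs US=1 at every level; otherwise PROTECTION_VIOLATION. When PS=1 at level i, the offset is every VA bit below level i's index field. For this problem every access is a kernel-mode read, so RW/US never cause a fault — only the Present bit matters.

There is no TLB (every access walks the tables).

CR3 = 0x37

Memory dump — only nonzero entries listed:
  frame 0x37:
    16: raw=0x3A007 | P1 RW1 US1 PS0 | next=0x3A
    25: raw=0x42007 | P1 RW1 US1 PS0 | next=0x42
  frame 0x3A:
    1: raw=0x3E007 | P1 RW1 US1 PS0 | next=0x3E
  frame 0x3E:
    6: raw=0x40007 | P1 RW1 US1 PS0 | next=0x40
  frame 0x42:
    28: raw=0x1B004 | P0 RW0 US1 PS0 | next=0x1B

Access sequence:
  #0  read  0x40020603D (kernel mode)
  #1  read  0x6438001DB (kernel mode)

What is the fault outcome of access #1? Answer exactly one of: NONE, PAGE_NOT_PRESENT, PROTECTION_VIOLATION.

Walk each access:
#0 VA=0x40020603D (r,kernel):
  L0 @0x37[16] → 0x3A007  P=1,RW=1,US=1,PS=0
  L1 @0x3A[1] → 0x3E007  P=1,RW=1,US=1,PS=0
  L2 @0x3E[6] → 0x40007  P=1,RW=1,US=1,PS=0
  ✓ 0x4003D  — 3 lookups
#1 VA=0x6438001DB (r,kernel):
  L0 @0x37[25] → 0x42007  P=1,RW=1,US=1,PS=0
  L1 @0x42[28] → 0x1B004  P=0,RW=0,US=1,PS=0
  ✗ PAGE_NOT_PRESENT  [2 reads]

Access #1 fault: PAGE_NOT_PRESENT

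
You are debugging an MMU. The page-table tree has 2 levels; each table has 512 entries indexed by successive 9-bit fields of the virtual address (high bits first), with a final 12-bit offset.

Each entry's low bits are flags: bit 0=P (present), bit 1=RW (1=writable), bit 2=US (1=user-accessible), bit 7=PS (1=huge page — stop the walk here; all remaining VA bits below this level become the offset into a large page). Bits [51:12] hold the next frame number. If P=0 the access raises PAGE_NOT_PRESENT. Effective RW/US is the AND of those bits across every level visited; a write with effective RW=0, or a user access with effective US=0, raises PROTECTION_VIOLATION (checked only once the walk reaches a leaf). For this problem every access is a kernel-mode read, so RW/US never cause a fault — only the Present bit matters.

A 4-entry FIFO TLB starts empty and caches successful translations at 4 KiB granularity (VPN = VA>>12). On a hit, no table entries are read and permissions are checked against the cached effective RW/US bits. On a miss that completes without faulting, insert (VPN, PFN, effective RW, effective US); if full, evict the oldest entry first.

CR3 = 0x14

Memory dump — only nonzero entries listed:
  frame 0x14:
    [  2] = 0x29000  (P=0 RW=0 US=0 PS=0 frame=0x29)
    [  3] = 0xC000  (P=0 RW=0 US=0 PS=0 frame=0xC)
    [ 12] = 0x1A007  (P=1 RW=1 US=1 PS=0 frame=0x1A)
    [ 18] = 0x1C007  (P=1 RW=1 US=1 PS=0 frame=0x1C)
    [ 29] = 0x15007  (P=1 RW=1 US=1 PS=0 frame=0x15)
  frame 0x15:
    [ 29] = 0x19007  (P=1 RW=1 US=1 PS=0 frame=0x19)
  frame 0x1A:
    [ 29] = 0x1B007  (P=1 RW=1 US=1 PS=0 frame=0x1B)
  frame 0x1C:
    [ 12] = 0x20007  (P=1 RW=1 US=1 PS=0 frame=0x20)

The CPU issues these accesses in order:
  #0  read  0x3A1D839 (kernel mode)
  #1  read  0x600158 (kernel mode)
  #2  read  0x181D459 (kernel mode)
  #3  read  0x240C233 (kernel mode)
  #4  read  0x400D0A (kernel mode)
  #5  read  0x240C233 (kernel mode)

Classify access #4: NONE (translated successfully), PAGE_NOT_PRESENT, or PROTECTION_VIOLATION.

Walk each access:
#0 VA=0x3A1D839 (r,kernel):
  L0: frame=0x14 idx=29 entry=0x15007 [P=1 RW=1 US=1 PS=0]
  L1: frame=0x15 idx=29 entry=0x19007 [P=1 RW=1 US=1 PS=0]
  → PA=0x19839  (2 entries read)
#1 VA=0x600158 (r,kernel):
  L0: frame=0x14 idx=3 entry=0xC000 [P=0 RW=0 US=0 PS=0]
  → PAGE_NOT_PRESENT  (1 entries read)
#2 VA=0x181D459 (r,kernel):
  L0: frame=0x14 idx=12 entry=0x1A007 [P=1 RW=1 US=1 PS=0]
  L1: frame=0x1A idx=29 entry=0x1B007 [P=1 RW=1 US=1 PS=0]
  → PA=0x1B459  (2 entries read)
#3 VA=0x240C233 (r,kernel):
  L0: frame=0x14 idx=18 entry=0x1C007 [P=1 RW=1 US=1 PS=0]
  L1: frame=0x1C idx=12 entry=0x20007 [P=1 RW=1 US=1 PS=0]
  → PA=0x20233  (2 entries read)
#4 VA=0x400D0A (r,kernel):
  L0: frame=0x14 idx=2 entry=0x29000 [P=0 RW=0 US=0 PS=0]
  → PAGE_NOT_PRESENT  (1 entries read)
#5 VA=0x240C233 (r,kernel):
  TLB hit vpn=0x240C → PA=0x20233

Access #4 fault: PAGE_NOT_PRESENT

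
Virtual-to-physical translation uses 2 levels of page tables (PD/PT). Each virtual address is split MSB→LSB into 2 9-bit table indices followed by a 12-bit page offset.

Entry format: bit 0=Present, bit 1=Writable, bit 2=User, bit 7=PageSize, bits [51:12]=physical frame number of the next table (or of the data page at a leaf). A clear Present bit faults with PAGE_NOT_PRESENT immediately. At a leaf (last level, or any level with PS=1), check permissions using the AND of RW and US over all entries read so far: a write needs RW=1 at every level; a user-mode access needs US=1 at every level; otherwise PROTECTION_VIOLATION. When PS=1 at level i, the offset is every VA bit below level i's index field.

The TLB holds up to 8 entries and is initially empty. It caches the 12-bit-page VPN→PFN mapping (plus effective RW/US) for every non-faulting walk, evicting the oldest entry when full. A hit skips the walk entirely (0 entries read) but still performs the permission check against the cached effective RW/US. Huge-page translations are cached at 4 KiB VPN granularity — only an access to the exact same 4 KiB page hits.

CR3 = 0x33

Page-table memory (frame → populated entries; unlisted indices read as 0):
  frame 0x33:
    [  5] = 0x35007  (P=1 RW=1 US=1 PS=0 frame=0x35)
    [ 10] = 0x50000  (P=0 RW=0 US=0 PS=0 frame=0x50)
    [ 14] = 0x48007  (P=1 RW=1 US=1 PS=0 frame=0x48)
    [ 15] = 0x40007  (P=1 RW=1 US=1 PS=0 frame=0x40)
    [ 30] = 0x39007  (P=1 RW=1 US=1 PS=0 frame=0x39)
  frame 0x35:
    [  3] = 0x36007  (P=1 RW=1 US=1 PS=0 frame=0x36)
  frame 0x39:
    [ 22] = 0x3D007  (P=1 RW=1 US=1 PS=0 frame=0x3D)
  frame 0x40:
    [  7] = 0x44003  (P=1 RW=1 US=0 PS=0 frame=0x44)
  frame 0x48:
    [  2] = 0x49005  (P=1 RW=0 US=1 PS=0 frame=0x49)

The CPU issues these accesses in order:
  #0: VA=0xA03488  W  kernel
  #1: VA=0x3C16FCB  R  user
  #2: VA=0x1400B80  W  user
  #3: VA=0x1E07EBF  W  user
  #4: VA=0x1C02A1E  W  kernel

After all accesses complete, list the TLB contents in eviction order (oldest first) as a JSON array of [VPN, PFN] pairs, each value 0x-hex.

Trace:
#0 VA=0xA03488 (w,kernel):
  lvl0: tbl 0x33, slot 5 ⇒ 0x35007 (P1/RW1/US1/PS0)
  lvl1: tbl 0x35, slot 3 ⇒ 0x36007 (P1/RW1/US1/PS0)
  ⇒ phys 0x36488  [2 reads]
#1 VA=0x3C16FCB (r,user):
  lvl0: tbl 0x33, slot 30 ⇒ 0x39007 (P1/RW1/US1/PS0)
  lvl1: tbl 0x39, slot 22 ⇒ 0x3D007 (P1/RW1/US1/PS0)
  ⇒ phys 0x3DFCB  [2 reads]
#2 VA=0x1400B80 (w,user):
  lvl0: tbl 0x33, slot 10 ⇒ 0x50000 (P0/RW0/US0/PS0)
  ✗ PAGE_NOT_PRESENT  [1 reads]
#3 VA=0x1E07EBF (w,user):
  lvl0: tbl 0x33, slot 15 ⇒ 0x40007 (P1/RW1/US1/PS0)
  lvl1: tbl 0x40, slot 7 ⇒ 0x44003 (P1/RW1/US0/PS0)
  ✗ PROTECTION_VIOLATION  [2 reads]
#4 VA=0x1C02A1E (w,kernel):
  lvl0: tbl 0x33, slot 14 ⇒ 0x48007 (P1/RW1/US1/PS0)
  lvl1: tbl 0x48, slot 2 ⇒ 0x49005 (P1/RW0/US1/PS0)
  ✗ PROTECTION_VIOLATION  [2 reads]

TLB: [["0xA03", "0x36"], ["0x3C16", "0x3D"]]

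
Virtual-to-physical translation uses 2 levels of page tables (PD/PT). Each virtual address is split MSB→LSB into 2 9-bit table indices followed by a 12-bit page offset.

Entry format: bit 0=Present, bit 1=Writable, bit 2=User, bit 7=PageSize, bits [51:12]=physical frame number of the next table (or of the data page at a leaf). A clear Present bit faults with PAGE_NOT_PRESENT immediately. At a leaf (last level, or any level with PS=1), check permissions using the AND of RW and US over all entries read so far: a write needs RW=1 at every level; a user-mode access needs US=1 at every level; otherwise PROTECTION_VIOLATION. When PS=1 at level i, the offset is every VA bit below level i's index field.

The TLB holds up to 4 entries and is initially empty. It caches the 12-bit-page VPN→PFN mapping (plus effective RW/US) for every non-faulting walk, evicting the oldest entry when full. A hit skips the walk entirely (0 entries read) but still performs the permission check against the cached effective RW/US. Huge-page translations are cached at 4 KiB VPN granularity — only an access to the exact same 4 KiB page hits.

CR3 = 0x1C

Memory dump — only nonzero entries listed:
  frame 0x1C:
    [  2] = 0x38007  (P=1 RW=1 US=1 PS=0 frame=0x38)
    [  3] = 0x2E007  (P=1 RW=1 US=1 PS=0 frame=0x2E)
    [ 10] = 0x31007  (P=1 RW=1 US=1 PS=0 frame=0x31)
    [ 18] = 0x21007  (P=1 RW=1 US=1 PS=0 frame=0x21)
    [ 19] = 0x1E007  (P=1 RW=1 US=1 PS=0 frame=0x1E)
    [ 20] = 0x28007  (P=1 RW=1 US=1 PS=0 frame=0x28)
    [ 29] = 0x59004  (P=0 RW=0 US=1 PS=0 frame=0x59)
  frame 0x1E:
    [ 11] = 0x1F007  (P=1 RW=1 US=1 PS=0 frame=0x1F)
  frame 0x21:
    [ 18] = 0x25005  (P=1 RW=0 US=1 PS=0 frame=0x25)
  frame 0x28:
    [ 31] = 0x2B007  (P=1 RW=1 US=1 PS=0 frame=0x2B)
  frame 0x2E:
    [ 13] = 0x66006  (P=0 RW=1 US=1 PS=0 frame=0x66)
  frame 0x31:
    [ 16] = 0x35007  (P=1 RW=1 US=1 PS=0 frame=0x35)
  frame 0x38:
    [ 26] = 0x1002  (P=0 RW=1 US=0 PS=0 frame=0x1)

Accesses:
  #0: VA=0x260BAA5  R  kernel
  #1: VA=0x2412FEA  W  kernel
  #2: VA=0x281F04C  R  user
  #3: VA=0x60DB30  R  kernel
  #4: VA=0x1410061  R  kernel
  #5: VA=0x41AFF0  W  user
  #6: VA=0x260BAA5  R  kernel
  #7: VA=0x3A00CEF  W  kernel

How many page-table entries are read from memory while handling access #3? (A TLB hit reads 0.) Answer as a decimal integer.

Walk each access:
#0 VA=0x260BAA5 (r,kernel):
  [0] read 0x1C idx=19: raw=0x1E007 flags P=1 W=1 U=1 S=0
  [1] read 0x1E idx=11: raw=0x1F007 flags P=1 W=1 U=1 S=0
  ⇒ phys 0x1FAA5  [2 reads]
#1 VA=0x2412FEA (w,kernel):
  [0] read 0x1C idx=18: raw=0x21007 flags P=1 W=1 U=1 S=0
  [1] read 0x21 idx=18: raw=0x25005 flags P=1 W=0 U=1 S=0
  → PROTECTION_VIOLATION  (2 entries read)
#2 VA=0x281F04C (r,user):
  [0] read 0x1C idx=20: raw=0x28007 flags P=1 W=1 U=1 S=0
  [1] read 0x28 idx=31: raw=0x2B007 flags P=1 W=1 U=1 S=0
  ⇒ phys 0x2B04C  [2 reads]
#3 VA=0x60DB30 (r,kernel):
  [0] read 0x1C idx=3: raw=0x2E007 flags P=1 W=1 U=1 S=0
  [1] read 0x2E idx=13: raw=0x66006 flags P=0 W=1 U=1 S=0
  → PAGE_NOT_PRESENT  (2 entries read)
#4 VA=0x1410061 (r,kernel):
  [0] read 0x1C idx=10: raw=0x31007 flags P=1 W=1 U=1 S=0
  [1] read 0x31 idx=16: raw=0x35007 flags P=1 W=1 U=1 S=0
  ⇒ phys 0x35061  [2 reads]
#5 VA=0x41AFF0 (w,user):
  [0] read 0x1C idx=2: raw=0x38007 flags P=1 W=1 U=1 S=0
  [1] read 0x38 idx=26: raw=0x1002 flags P=0 W=1 U=0 S=0
  → PAGE_NOT_PRESENT  (2 entries read)
#6 VA=0x260BAA5 (r,kernel):
  TLB hit vpn=0x260B → PA=0x1FAA5
#7 VA=0x3A00CEF (w,kernel):
  [0] read 0x1C idx=29: raw=0x59004 flags P=0 W=0 U=1 S=0
  → PAGE_NOT_PRESENT  (1 entries read)

Entries read for #3: 2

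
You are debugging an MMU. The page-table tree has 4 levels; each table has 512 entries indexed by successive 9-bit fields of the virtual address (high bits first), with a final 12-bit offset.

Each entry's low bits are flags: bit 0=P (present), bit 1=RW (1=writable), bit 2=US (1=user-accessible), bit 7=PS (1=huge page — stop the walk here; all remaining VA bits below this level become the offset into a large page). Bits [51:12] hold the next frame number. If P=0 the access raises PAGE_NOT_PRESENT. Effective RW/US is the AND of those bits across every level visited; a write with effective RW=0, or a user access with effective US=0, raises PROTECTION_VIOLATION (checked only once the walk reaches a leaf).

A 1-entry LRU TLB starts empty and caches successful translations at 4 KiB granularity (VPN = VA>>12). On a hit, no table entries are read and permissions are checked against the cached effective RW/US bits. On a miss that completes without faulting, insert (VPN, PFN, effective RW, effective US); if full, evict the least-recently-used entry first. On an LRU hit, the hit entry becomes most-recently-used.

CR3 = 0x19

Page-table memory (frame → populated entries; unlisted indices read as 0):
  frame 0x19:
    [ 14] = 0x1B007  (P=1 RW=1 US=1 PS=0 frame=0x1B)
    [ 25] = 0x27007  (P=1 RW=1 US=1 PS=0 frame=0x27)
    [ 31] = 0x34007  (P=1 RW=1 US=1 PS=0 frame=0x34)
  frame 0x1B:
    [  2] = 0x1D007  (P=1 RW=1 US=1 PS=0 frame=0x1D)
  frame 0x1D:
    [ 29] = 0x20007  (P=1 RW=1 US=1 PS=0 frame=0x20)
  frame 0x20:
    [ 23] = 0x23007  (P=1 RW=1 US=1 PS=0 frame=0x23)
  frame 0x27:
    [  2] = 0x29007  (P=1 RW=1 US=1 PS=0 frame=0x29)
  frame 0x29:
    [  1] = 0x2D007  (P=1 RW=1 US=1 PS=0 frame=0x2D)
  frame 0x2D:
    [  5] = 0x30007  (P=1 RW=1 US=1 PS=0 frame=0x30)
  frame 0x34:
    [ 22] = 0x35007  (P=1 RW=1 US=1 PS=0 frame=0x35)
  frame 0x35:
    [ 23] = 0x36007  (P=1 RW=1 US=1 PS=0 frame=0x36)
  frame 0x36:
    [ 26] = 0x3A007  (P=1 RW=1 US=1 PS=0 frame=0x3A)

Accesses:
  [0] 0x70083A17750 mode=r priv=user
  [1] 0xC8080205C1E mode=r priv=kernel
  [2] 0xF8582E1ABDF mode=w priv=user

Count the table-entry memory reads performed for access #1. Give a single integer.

Trace:
#0 VA=0x70083A17750 (r,user):
  [0] read 0x19 idx=14: raw=0x1B007 flags P=1 W=1 U=1 S=0
  [1] read 0x1B idx=2: raw=0x1D007 flags P=1 W=1 U=1 S=0
  [2] read 0x1D idx=29: raw=0x20007 flags P=1 W=1 U=1 S=0
  [3] read 0x20 idx=23: raw=0x23007 flags P=1 W=1 U=1 S=0
  ⇒ phys 0x23750  [4 reads]
#1 VA=0xC8080205C1E (r,kernel):
  [0] read 0x19 idx=25: raw=0x27007 flags P=1 W=1 U=1 S=0
  [1] read 0x27 idx=2: raw=0x29007 flags P=1 W=1 U=1 S=0
  [2] read 0x29 idx=1: raw=0x2D007 flags P=1 W=1 U=1 S=0
  [3] read 0x2D idx=5: raw=0x30007 flags P=1 W=1 U=1 S=0
  ⇒ phys 0x30C1E  [4 reads]
#2 VA=0xF8582E1ABDF (w,user):
  [0] read 0x19 idx=31: raw=0x34007 flags P=1 W=1 U=1 S=0
  [1] read 0x34 idx=22: raw=0x35007 flags P=1 W=1 U=1 S=0
  [2] read 0x35 idx=23: raw=0x36007 flags P=1 W=1 U=1 S=0
  [3] read 0x36 idx=26: raw=0x3A007 flags P=1 W=1 U=1 S=0
  ⇒ phys 0x3ABDF  [4 reads]

Entries read for #1: 4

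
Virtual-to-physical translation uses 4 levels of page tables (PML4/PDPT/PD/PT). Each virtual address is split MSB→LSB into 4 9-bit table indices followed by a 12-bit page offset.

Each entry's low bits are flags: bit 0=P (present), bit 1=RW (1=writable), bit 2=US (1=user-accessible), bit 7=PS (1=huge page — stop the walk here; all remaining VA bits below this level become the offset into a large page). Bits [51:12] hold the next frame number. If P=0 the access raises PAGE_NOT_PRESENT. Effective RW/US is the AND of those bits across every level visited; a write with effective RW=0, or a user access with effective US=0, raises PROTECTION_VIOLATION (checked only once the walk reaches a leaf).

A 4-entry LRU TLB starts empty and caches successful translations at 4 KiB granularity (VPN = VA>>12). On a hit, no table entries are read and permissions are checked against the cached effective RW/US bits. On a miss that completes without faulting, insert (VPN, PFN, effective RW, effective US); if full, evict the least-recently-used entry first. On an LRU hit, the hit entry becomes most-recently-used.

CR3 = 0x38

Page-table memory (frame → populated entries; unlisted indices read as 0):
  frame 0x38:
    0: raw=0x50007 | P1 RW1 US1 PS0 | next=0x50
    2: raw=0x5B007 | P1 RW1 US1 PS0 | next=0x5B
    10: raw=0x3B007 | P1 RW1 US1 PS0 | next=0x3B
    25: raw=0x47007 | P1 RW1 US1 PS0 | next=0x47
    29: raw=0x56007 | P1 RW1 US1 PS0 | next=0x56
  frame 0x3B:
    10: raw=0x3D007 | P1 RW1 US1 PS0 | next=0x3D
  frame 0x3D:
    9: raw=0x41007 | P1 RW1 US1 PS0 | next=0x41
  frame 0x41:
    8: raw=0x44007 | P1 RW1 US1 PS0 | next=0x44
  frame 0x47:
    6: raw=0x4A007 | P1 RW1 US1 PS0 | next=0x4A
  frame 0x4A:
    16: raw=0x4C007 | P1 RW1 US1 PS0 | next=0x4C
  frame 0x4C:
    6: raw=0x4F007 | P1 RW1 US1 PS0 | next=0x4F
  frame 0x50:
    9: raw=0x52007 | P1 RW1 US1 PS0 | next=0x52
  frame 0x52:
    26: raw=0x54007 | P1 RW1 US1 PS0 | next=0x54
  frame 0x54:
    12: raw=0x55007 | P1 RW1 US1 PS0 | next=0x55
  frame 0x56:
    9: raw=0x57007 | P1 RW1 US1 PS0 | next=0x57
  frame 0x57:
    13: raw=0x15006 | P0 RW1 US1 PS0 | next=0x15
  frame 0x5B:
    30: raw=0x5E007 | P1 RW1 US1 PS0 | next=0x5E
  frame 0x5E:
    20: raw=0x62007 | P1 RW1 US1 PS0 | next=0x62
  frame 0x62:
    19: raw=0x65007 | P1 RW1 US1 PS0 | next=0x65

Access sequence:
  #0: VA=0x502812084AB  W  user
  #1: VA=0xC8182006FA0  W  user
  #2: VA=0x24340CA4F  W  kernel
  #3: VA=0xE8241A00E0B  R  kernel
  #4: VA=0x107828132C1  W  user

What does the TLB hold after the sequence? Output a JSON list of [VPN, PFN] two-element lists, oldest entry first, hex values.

Walk each access:
#0 VA=0x502812084AB (w,user):
  [0] read 0x38 idx=10: raw=0x3B007 flags P=1 W=1 U=1 S=0
  [1] read 0x3B idx=10: raw=0x3D007 flags P=1 W=1 U=1 S=0
  [2] read 0x3D idx=9: raw=0x41007 flags P=1 W=1 U=1 S=0
  [3] read 0x41 idx=8: raw=0x44007 flags P=1 W=1 U=1 S=0
  ⇒ phys 0x444AB  [4 reads]
#1 VA=0xC8182006FA0 (w,user):
  [0] read 0x38 idx=25: raw=0x47007 flags P=1 W=1 U=1 S=0
  [1] read 0x47 idx=6: raw=0x4A007 flags P=1 W=1 U=1 S=0
  [2] read 0x4A idx=16: raw=0x4C007 flags P=1 W=1 U=1 S=0
  [3] read 0x4C idx=6: raw=0x4F007 flags P=1 W=1 U=1 S=0
  ⇒ phys 0x4FFA0  [4 reads]
#2 VA=0x24340CA4F (w,kernel):
  [0] read 0x38 idx=0: raw=0x50007 flags P=1 W=1 U=1 S=0
  [1] read 0x50 idx=9: raw=0x52007 flags P=1 W=1 U=1 S=0
  [2] read 0x52 idx=26: raw=0x54007 flags P=1 W=1 U=1 S=0
  [3] read 0x54 idx=12: raw=0x55007 flags P=1 W=1 U=1 S=0
  ⇒ phys 0x55A4F  [4 reads]
#3 VA=0xE8241A00E0B (r,kernel):
  [0] read 0x38 idx=29: raw=0x56007 flags P=1 W=1 U=1 S=0
  [1] read 0x56 idx=9: raw=0x57007 flags P=1 W=1 U=1 S=0
  [2] read 0x57 idx=13: raw=0x15006 flags P=0 W=1 U=1 S=0
  → PAGE_NOT_PRESENT  (3 entries read)
#4 VA=0x107828132C1 (w,user):
  [0] read 0x38 idx=2: raw=0x5B007 flags P=1 W=1 U=1 S=0
  [1] read 0x5B idx=30: raw=0x5E007 flags P=1 W=1 U=1 S=0
  [2] read 0x5E idx=20: raw=0x62007 flags P=1 W=1 U=1 S=0
  [3] read 0x62 idx=19: raw=0x65007 flags P=1 W=1 U=1 S=0
  ⇒ phys 0x652C1  [4 reads]

TLB: [["0x50281208", "0x44"], ["0xC8182006", "0x4F"], ["0x24340C", "0x55"], ["0x10782813", "0x65"]]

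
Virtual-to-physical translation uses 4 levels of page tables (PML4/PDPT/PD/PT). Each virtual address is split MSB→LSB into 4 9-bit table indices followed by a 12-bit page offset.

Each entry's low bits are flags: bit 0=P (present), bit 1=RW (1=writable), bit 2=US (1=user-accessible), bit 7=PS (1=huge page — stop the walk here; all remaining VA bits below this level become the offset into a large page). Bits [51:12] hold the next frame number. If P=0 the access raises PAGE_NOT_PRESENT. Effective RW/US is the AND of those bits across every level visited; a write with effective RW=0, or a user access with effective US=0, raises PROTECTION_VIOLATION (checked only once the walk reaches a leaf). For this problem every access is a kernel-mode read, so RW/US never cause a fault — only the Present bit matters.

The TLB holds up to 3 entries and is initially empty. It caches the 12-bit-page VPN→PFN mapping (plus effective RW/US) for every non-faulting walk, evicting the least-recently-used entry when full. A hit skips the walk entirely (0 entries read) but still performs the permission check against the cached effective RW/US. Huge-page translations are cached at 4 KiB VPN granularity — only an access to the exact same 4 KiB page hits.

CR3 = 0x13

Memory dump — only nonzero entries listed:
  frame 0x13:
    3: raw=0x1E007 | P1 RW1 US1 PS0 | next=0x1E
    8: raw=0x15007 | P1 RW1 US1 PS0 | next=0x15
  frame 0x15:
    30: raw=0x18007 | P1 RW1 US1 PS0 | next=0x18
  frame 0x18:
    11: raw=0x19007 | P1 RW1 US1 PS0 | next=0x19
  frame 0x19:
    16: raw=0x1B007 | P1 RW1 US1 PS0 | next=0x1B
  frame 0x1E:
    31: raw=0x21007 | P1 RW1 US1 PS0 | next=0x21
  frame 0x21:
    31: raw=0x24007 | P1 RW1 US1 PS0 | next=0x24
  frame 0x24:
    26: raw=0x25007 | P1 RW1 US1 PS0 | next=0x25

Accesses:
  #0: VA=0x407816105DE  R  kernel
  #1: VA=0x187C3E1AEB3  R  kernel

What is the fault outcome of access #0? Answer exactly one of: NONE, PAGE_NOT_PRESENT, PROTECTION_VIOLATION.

Walk each access:
#0 VA=0x407816105DE (r,kernel):
  L0 @0x13[8] → 0x15007  P=1,RW=1,US=1,PS=0
  L1 @0x15[30] → 0x18007  P=1,RW=1,US=1,PS=0
  L2 @0x18[11] → 0x19007  P=1,RW=1,US=1,PS=0
  L3 @0x19[16] → 0x1B007  P=1,RW=1,US=1,PS=0
  → PA=0x1B5DE  (4 entries read)
#1 VA=0x187C3E1AEB3 (r,kernel):
  L0 @0x13[3] → 0x1E007  P=1,RW=1,US=1,PS=0
  L1 @0x1E[31] → 0x21007  P=1,RW=1,US=1,PS=0
  L2 @0x21[31] → 0x24007  P=1,RW=1,US=1,PS=0
  L3 @0x24[26] → 0x25007  P=1,RW=1,US=1,PS=0
  → PA=0x25EB3  (4 entries read)

Access #0 fault: NONE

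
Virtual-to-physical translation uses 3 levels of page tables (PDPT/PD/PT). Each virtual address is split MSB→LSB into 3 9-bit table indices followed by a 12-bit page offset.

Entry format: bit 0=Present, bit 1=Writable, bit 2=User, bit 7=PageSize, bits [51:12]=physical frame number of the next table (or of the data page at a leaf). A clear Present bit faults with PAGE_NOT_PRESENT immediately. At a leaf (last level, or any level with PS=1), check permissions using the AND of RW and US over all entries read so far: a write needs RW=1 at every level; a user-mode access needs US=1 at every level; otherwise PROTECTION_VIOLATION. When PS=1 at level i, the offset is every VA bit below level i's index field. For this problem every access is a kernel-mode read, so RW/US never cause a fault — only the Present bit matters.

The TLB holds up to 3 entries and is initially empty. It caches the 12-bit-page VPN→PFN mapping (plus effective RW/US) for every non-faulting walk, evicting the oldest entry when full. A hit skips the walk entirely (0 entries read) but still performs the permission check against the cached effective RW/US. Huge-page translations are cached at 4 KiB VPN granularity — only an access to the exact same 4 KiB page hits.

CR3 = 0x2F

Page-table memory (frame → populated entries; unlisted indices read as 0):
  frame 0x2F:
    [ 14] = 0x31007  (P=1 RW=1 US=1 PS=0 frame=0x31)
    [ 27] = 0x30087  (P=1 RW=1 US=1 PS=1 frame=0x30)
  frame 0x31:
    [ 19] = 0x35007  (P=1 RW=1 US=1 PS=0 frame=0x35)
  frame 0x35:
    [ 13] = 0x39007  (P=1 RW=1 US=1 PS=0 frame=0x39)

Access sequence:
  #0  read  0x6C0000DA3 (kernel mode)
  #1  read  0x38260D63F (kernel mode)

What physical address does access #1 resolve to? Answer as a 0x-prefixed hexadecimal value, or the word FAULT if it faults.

Trace:
#0 VA=0x6C0000DA3 (r,kernel):
  lvl0: tbl 0x2F, slot 27 ⇒ 0x30087 (P1/RW1/US1/PS1)
  ✓ 0x30DA3 (huge @L0)  — 1 lookups
#1 VA=0x38260D63F (r,kernel):
  lvl0: tbl 0x2F, slot 14 ⇒ 0x31007 (P1/RW1/US1/PS0)
  lvl1: tbl 0x31, slot 19 ⇒ 0x35007 (P1/RW1/US1/PS0)
  lvl2: tbl 0x35, slot 13 ⇒ 0x39007 (P1/RW1/US1/PS0)
  ✓ 0x3963F  — 3 lookups

Access #1 PA: 0x3963F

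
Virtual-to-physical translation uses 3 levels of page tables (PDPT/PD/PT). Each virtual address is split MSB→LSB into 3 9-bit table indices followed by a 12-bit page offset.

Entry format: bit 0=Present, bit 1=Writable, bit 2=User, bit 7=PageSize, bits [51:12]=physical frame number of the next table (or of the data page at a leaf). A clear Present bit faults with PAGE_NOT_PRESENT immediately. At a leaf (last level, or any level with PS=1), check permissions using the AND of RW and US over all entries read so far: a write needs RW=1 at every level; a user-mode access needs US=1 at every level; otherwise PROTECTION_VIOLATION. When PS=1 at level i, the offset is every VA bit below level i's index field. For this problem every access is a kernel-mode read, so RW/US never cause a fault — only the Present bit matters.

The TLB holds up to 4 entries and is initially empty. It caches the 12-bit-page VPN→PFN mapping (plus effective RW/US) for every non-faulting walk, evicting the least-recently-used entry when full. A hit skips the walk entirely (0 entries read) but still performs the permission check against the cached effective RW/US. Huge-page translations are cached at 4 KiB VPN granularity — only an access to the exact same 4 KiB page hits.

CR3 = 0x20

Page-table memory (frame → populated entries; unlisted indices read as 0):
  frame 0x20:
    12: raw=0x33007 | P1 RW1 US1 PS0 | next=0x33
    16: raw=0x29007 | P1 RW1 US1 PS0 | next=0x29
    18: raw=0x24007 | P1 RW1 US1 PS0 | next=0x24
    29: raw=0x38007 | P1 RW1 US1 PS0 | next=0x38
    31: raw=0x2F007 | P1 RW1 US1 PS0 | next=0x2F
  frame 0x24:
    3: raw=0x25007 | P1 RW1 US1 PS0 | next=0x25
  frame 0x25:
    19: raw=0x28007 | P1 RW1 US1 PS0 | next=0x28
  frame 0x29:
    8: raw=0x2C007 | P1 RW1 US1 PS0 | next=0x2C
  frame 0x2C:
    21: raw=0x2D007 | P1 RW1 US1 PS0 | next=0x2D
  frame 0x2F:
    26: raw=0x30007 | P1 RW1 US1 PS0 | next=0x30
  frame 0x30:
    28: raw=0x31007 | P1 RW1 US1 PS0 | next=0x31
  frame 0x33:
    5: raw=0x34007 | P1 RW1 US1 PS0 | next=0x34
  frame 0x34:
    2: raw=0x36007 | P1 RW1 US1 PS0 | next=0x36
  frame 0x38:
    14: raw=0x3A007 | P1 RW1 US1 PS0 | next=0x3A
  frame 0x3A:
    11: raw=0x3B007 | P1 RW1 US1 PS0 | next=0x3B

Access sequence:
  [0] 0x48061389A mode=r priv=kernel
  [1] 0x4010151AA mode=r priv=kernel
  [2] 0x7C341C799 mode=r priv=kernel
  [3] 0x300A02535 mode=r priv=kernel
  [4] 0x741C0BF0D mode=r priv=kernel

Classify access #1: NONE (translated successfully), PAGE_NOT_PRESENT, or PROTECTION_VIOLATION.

Trace:
#0 VA=0x48061389A (r,kernel):
  L0 @0x20[18] → 0x24007  P=1,RW=1,US=1,PS=0
  L1 @0x24[3] → 0x25007  P=1,RW=1,US=1,PS=0
  L2 @0x25[19] → 0x28007  P=1,RW=1,US=1,PS=0
  ✓ 0x2889A  — 3 lookups
#1 VA=0x4010151AA (r,kernel):
  L0 @0x20[16] → 0x29007  P=1,RW=1,US=1,PS=0
  L1 @0x29[8] → 0x2C007  P=1,RW=1,US=1,PS=0
  L2 @0x2C[21] → 0x2D007  P=1,RW=1,US=1,PS=0
  ✓ 0x2D1AA  — 3 lookups
#2 VA=0x7C341C799 (r,kernel):
  L0 @0x20[31] → 0x2F007  P=1,RW=1,US=1,PS=0
  L1 @0x2F[26] → 0x30007  P=1,RW=1,US=1,PS=0
  L2 @0x30[28] → 0x31007  P=1,RW=1,US=1,PS=0
  ✓ 0x31799  — 3 lookups
#3 VA=0x300A02535 (r,kernel):
  L0 @0x20[12] → 0x33007  P=1,RW=1,US=1,PS=0
  L1 @0x33[5] → 0x34007  P=1,RW=1,US=1,PS=0
  L2 @0x34[2] → 0x36007  P=1,RW=1,US=1,PS=0
  ✓ 0x36535  — 3 lookups
#4 VA=0x741C0BF0D (r,kernel):
  L0 @0x20[29] → 0x38007  P=1,RW=1,US=1,PS=0
  L1 @0x38[14] → 0x3A007  P=1,RW=1,US=1,PS=0
  L2 @0x3A[11] → 0x3B007  P=1,RW=1,US=1,PS=0
  ✓ 0x3BF0D  — 3 lookups

Access #1 fault: NONE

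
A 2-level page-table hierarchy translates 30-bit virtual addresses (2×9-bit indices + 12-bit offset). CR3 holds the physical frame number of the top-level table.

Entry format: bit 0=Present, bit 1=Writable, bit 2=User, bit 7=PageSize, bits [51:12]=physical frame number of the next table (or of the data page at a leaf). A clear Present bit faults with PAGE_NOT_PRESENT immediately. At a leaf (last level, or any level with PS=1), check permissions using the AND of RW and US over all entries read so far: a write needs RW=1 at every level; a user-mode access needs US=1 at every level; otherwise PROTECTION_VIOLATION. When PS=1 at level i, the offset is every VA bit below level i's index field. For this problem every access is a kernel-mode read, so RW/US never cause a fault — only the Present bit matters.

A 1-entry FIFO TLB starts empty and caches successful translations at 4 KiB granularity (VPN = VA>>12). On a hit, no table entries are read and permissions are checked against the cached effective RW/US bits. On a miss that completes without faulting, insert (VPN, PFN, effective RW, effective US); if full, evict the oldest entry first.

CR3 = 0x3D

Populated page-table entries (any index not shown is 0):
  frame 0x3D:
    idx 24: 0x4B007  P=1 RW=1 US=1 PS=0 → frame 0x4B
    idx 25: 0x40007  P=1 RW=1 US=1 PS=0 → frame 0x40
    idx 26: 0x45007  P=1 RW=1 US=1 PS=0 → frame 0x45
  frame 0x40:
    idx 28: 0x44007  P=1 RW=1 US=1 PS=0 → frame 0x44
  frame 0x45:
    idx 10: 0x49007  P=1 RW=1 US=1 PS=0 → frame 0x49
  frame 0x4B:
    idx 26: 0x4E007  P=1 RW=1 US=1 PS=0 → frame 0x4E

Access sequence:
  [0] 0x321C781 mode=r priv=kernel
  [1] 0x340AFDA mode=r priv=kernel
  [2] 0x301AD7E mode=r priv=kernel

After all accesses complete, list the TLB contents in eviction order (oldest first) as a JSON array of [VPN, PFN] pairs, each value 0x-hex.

Per-access translation:
#0 VA=0x321C781 (r,kernel):
  L0: frame=0x3D idx=25 entry=0x40007 [P=1 RW=1 US=1 PS=0]
  L1: frame=0x40 idx=28 entry=0x44007 [P=1 RW=1 US=1 PS=0]
  ⇒ phys 0x44781  [2 reads]
#1 VA=0x340AFDA (r,kernel):
  L0: frame=0x3D idx=26 entry=0x45007 [P=1 RW=1 US=1 PS=0]
  L1: frame=0x45 idx=10 entry=0x49007 [P=1 RW=1 US=1 PS=0]
  ⇒ phys 0x49FDA  [2 reads]
#2 VA=0x301AD7E (r,kernel):
  L0: frame=0x3D idx=24 entry=0x4B007 [P=1 RW=1 US=1 PS=0]
  L1: frame=0x4B idx=26 entry=0x4E007 [P=1 RW=1 US=1 PS=0]
  ⇒ phys 0x4ED7E  [2 reads]

TLB: [["0x301A", "0x4E"]]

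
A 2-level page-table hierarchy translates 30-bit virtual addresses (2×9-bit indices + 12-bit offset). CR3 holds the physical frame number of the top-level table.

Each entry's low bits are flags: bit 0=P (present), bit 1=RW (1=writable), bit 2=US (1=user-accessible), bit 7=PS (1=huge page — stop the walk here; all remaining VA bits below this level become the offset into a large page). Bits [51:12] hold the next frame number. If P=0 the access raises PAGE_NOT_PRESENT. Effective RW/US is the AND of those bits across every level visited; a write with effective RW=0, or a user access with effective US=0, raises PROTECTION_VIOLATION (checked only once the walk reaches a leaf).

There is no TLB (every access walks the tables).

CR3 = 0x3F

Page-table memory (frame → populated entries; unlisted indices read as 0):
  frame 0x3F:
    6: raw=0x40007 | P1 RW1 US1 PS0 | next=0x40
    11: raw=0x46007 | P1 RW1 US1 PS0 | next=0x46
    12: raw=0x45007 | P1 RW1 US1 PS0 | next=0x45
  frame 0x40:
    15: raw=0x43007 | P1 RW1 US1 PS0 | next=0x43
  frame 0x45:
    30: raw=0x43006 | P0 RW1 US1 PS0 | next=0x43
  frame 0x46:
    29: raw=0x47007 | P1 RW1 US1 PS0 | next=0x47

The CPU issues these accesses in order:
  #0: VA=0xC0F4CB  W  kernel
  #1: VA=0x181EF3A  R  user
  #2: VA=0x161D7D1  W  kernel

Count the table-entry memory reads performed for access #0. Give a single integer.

Trace:
#0 VA=0xC0F4CB (w,kernel):
  lvl0: tbl 0x3F, slot 6 ⇒ 0x40007 (P1/RW1/US1/PS0)
  lvl1: tbl 0x40, slot 15 ⇒ 0x43007 (P1/RW1/US1/PS0)
  → PA=0x434CB  (2 entries read)
#1 VA=0x181EF3A (r,user):
  lvl0: tbl 0x3F, slot 12 ⇒ 0x45007 (P1/RW1/US1/PS0)
  lvl1: tbl 0x45, slot 30 ⇒ 0x43006 (P0/RW1/US1/PS0)
  ⇒ fault: PAGE_NOT_PRESENT  — 2 lookups
#2 VA=0x161D7D1 (w,kernel):
  lvl0: tbl 0x3F, slot 11 ⇒ 0x46007 (P1/RW1/US1/PS0)
  lvl1: tbl 0x46, slot 29 ⇒ 0x47007 (P1/RW1/US1/PS0)
  → PA=0x477D1  (2 entries read)

Entries read for #0: 2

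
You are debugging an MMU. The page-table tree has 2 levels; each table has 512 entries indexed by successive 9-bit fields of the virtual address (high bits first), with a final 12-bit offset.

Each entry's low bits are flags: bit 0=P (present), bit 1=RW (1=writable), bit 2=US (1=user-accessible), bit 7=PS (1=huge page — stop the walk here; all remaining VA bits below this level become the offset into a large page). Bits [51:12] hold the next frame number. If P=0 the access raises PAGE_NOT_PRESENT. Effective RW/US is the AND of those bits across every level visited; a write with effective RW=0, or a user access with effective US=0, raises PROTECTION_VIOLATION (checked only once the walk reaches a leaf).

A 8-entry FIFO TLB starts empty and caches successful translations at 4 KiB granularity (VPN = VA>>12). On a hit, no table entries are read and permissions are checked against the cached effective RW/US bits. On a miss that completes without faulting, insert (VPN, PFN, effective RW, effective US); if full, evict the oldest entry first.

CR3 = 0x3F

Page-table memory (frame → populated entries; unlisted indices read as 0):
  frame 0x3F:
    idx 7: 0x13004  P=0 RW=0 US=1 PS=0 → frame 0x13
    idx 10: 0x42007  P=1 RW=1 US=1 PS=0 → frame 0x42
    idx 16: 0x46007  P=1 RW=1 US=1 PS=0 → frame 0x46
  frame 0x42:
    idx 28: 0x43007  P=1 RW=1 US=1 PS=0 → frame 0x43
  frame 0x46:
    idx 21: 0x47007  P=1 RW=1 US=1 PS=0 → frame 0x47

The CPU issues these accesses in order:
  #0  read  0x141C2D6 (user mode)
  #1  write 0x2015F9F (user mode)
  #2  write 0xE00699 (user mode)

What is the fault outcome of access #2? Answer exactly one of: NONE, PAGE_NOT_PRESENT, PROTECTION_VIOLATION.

Per-access translation:
#0 VA=0x141C2D6 (r,user):
  lvl0: tbl 0x3F, slot 10 ⇒ 0x42007 (P1/RW1/US1/PS0)
  lvl1: tbl 0x42, slot 28 ⇒ 0x43007 (P1/RW1/US1/PS0)
  ⇒ phys 0x432D6  [2 reads]
#1 VA=0x2015F9F (w,user):
  lvl0: tbl 0x3F, slot 16 ⇒ 0x46007 (P1/RW1/US1/PS0)
  lvl1: tbl 0x46, slot 21 ⇒ 0x47007 (P1/RW1/US1/PS0)
  ⇒ phys 0x47F9F  [2 reads]
#2 VA=0xE00699 (w,user):
  lvl0: tbl 0x3F, slot 7 ⇒ 0x13004 (P0/RW0/US1/PS0)
  → PAGE_NOT_PRESENT  (1 entries read)

Access #2 fault: PAGE_NOT_PRESENT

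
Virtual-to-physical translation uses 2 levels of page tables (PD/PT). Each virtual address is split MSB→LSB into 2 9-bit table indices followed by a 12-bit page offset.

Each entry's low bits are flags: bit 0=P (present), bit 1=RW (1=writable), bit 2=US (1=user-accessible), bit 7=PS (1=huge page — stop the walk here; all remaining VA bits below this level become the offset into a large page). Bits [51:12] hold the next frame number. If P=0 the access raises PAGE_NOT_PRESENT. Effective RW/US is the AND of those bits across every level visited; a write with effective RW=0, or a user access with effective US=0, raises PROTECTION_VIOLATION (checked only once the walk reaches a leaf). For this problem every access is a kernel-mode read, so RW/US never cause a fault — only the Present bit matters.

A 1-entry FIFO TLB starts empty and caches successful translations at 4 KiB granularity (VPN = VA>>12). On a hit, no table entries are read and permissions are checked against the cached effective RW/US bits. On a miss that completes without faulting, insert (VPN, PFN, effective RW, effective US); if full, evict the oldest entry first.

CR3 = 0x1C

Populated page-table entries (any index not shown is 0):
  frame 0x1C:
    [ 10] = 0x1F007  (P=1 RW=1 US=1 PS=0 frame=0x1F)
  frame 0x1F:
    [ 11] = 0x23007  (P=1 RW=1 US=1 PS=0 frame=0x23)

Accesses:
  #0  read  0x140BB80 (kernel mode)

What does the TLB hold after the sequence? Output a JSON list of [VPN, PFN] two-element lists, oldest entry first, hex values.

Per-access translation:
#0 VA=0x140BB80 (r,kernel):
  L0 @0x1C[10] → 0x1F007  P=1,RW=1,US=1,PS=0
  L1 @0x1F[11] → 0x23007  P=1,RW=1,US=1,PS=0
  ✓ 0x23B80  — 2 lookups

TLB: [["0x140B", "0x23"]]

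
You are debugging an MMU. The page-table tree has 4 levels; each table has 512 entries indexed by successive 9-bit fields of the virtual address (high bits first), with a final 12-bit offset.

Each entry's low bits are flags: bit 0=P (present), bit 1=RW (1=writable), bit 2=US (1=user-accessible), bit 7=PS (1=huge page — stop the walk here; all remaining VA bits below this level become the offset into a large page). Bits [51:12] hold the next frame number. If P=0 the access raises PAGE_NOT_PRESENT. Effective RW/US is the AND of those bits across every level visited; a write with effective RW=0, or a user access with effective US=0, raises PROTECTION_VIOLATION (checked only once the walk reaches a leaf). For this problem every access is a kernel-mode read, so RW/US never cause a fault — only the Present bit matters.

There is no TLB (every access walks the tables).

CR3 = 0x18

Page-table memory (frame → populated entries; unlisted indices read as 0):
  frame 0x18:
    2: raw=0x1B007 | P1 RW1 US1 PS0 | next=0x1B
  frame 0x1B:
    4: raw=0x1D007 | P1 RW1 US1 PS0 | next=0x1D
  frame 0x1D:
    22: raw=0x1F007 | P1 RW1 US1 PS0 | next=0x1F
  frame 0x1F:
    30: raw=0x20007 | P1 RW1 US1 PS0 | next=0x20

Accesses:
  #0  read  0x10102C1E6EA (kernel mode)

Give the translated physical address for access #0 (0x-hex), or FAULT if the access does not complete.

Walk each access:
#0 VA=0x10102C1E6EA (r,kernel):
  L0 @0x18[2] → 0x1B007  P=1,RW=1,US=1,PS=0
  L1 @0x1B[4] → 0x1D007  P=1,RW=1,US=1,PS=0
  L2 @0x1D[22] → 0x1F007  P=1,RW=1,US=1,PS=0
  L3 @0x1F[30] → 0x20007  P=1,RW=1,US=1,PS=0
  ✓ 0x206EA  — 4 lookups

Access #0 PA: 0x206EA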